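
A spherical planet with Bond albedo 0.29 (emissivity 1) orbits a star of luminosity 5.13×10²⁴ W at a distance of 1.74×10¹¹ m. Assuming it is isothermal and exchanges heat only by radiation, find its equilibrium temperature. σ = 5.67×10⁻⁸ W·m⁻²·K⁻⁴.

First find the stellar flux at distance d: S = L/(4πd²) = 5.13×10²⁴/(4π·(1.74×10¹¹)²) = 13.48 W/m².
For an isothermal sphere, absorbed (1−a)S·πr² = emitted σ·4πr²·T⁴, so T⁴ = (1−a)S/(4σ).
T⁴ = 0.710·13.48/(4·5.67×10⁻⁸) = 4.221×10⁷ K⁴.

T ≈ 80.6 K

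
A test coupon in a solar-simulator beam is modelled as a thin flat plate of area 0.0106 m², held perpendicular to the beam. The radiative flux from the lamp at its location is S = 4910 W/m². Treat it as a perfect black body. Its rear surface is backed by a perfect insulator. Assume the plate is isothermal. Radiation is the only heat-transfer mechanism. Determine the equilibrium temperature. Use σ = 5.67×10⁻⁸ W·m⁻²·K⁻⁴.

At equilibrium, absorbed power = emitted power.
Absorbing cross-section = A = 0.01060 m²; emitting surface = A = 0.01060 m² (ratio 1).
S·A_cross = εσ·A_surf·T⁴  ⇒  T⁴ = S/(1σ).
T⁴ = 1.00·4910/(1·5.67×10⁻⁸) = 8.660×10¹⁰ K⁴.
T = (8.660×10¹⁰)^(1/4).

T ≈ 542 K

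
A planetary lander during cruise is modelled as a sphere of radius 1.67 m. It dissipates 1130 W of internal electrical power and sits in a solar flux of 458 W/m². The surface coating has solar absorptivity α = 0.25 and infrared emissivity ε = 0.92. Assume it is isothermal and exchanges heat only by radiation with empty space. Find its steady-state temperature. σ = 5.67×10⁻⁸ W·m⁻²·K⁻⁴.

T ≈ 185 K

At steady state, absorbed solar power + internal power = radiated power.
Absorbed: α·S·A_cross = 0.25·458·8.762 = 1003 W (cross-section πr²).
Total input = 1003 + 1130 = 2133 W.
Radiated: εσ·A_surf·T⁴ with A_surf = 4πr² = 35.05 m².
T⁴ = 2133/(0.92·5.67×10⁻⁸·35.05) = 1.167×10⁹ K⁴.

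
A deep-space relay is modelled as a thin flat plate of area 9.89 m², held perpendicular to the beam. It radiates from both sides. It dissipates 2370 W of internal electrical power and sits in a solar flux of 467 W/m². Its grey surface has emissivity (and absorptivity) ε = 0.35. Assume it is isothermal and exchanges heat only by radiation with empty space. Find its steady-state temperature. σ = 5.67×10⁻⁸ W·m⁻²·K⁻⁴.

At steady state, absorbed solar power + internal power = radiated power.
Absorbed: α·S·A_cross = 0.35·467·9.890 = 1617 W (cross-section A).
Total input = 1617 + 2370 = 3987 W.
Radiated: εσ·A_surf·T⁴ with A_surf = 2A = 19.78 m².
T⁴ = 3987/(0.35·5.67×10⁻⁸·19.78) = 1.016×10¹⁰ K⁴.

T ≈ 317 K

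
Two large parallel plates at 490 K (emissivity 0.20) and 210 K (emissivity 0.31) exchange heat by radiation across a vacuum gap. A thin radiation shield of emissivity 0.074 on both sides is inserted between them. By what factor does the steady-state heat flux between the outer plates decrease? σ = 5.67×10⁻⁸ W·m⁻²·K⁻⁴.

factor ≈ 4.60

Without shield: q₀ = σΔ(T⁴)/(1/ε₁+1/ε₂−1) with denominator 7.226.
With shield the two gaps are in series; the resistances add: (1/ε₁+1/ε_s−1)+(1/ε_s+1/ε₂−1) = 17.51+15.74 = 33.25.
Heat-flux ratio q₀/q = 33.25/7.226.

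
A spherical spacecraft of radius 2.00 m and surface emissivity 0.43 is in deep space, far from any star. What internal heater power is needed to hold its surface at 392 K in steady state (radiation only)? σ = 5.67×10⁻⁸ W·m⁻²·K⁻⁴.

P ≈ 28900 W

P = εσ·4πr²·T⁴.
4πr² = 50.27 m²; T⁴ = 2.361×10¹⁰ K⁴.
P = 0.43·5.67×10⁻⁸·50.27·2.361×10¹⁰.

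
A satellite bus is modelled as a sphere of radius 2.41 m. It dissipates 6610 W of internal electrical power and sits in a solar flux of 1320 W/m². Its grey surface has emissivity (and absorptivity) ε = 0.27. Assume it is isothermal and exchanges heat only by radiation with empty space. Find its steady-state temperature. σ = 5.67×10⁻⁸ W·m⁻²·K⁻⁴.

At steady state, absorbed solar power + internal power = radiated power.
Absorbed: α·S·A_cross = 0.27·1320·18.25 = 6503 W (cross-section πr²).
Total input = 6503 + 6610 = 13110 W.
Radiated: εσ·A_surf·T⁴ with A_surf = 4πr² = 72.99 m².
T⁴ = 13110/(0.27·5.67×10⁻⁸·72.99) = 1.174×10¹⁰ K⁴.

T ≈ 329 K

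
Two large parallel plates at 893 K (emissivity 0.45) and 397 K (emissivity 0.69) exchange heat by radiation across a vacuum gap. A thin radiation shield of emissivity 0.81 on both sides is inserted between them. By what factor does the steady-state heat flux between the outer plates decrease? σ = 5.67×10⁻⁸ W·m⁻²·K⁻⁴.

factor ≈ 1.55

Without shield: q₀ = σΔ(T⁴)/(1/ε₁+1/ε₂−1) with denominator 2.671.
With shield the two gaps are in series; the resistances add: (1/ε₁+1/ε_s−1)+(1/ε_s+1/ε₂−1) = 2.457+1.684 = 4.141.
Heat-flux ratio q₀/q = 4.141/2.671.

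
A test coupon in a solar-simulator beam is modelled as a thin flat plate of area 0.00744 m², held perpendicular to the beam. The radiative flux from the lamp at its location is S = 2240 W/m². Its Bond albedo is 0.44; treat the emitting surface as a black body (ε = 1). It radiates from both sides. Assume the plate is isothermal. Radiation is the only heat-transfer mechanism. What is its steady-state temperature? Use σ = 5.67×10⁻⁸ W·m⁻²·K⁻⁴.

At equilibrium, absorbed power = emitted power.
Absorbing cross-section = A = 0.007440 m²; emitting surface = 2A = 0.01488 m² (ratio 2).
(1−a)S·A_cross = εσ·A_surf·T⁴  ⇒  T⁴ = (1−a)S/(2σ).
T⁴ = 0.560·2240/(2·5.67×10⁻⁸) = 1.106×10¹⁰ K⁴.
T = (1.106×10¹⁰)^(1/4).

T ≈ 324 K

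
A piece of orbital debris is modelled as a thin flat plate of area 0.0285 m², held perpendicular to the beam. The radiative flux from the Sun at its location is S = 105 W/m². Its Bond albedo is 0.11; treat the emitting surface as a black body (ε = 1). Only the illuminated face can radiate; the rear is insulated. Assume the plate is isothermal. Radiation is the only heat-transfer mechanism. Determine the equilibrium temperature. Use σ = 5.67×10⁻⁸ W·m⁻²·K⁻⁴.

At equilibrium, absorbed power = emitted power.
Absorbing cross-section = A = 0.02850 m²; emitting surface = A = 0.02850 m² (ratio 1).
(1−a)S·A_cross = εσ·A_surf·T⁴  ⇒  T⁴ = (1−a)S/(1σ).
T⁴ = 0.890·105/(1·5.67×10⁻⁸) = 1.648×10⁹ K⁴.
T = (1.648×10⁹)^(1/4).

T ≈ 201 K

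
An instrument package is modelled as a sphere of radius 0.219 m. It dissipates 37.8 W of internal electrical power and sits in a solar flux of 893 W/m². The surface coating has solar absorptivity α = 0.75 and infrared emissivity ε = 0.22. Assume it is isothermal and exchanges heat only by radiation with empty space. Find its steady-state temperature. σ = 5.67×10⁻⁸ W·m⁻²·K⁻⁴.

T ≈ 369 K

At steady state, absorbed solar power + internal power = radiated power.
Absorbed: α·S·A_cross = 0.75·893·0.1507 = 100.9 W (cross-section πr²).
Total input = 100.9 + 37.8 = 138.7 W.
Radiated: εσ·A_surf·T⁴ with A_surf = 4πr² = 0.6027 m².
T⁴ = 138.7/(0.22·5.67×10⁻⁸·0.6027) = 1.845×10¹⁰ K⁴.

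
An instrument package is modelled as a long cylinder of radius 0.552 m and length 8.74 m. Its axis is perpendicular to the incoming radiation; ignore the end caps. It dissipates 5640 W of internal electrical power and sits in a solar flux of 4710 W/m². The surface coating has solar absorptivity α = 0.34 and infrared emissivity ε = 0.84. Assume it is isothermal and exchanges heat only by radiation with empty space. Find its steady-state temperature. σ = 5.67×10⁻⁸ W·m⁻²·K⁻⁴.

T ≈ 348 K

At steady state, absorbed solar power + internal power = radiated power.
Absorbed: α·S·A_cross = 0.34·4710·9.649 = 15450 W (cross-section 2rL).
Total input = 15450 + 5640 = 21090 W.
Radiated: εσ·A_surf·T⁴ with A_surf = 2πrL = 30.31 m².
T⁴ = 21090/(0.84·5.67×10⁻⁸·30.31) = 1.461×10¹⁰ K⁴.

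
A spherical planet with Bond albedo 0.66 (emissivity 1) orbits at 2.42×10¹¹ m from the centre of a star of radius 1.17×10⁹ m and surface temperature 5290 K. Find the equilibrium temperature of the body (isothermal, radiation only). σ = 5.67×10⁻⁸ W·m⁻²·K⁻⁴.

T ≈ 199 K

The star's surface emits σT_*⁴; at distance d the flux is S = σT_*⁴(R_*/d)².
S = 5.67×10⁻⁸·(5290)⁴·(1.17×10⁹/2.42×10¹¹)² = 1038 W/m².
For an isothermal sphere T⁴ = (1−a)S/(4σ) = 1.556×10⁹ K⁴.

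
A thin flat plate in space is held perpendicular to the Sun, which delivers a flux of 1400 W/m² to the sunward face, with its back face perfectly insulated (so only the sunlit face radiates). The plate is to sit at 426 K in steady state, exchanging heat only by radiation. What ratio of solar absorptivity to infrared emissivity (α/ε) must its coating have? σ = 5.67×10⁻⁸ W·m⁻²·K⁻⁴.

α/ε ≈ 1.33

Balance: αS·A = εσ·1A·T⁴ ⇒ α/ε = σT⁴/S.
α/ε = 5.67×10⁻⁸·(426)⁴/1400 = 5.67×10⁻⁸·3.293×10¹⁰/1400.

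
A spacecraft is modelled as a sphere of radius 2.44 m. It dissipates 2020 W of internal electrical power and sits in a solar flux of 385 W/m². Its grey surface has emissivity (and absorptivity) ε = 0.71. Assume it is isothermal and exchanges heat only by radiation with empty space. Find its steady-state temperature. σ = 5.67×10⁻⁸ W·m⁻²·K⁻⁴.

T ≈ 221 K

At steady state, absorbed solar power + internal power = radiated power.
Absorbed: α·S·A_cross = 0.71·385·18.70 = 5113 W (cross-section πr²).
Total input = 5113 + 2020 = 7133 W.
Radiated: εσ·A_surf·T⁴ with A_surf = 4πr² = 74.82 m².
T⁴ = 7133/(0.71·5.67×10⁻⁸·74.82) = 2.368×10⁹ K⁴.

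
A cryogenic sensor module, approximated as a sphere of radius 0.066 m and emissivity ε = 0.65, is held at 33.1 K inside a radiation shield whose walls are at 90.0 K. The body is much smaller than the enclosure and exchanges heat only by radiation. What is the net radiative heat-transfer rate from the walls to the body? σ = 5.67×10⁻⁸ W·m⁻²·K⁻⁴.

For a small grey body in a large enclosure: P_net = εσA(T_body⁴ − T_wall⁴).
A = 4πr² = 0.05474 m²; T_body⁴ − T_wall⁴ = 1.200×10⁶ − 6.561×10⁷ = -6.441×10⁷ K⁴.
|P_net| = 0.65·5.67×10⁻⁸·0.05474·6.441×10⁷.

P_net ≈ 0.130 W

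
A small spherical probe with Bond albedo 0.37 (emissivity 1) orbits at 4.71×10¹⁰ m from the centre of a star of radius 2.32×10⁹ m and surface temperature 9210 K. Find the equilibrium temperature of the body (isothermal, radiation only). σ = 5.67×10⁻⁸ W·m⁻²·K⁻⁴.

T ≈ 1290 K

The star's surface emits σT_*⁴; at distance d the flux is S = σT_*⁴(R_*/d)².
S = 5.67×10⁻⁸·(9210)⁴·(2.32×10⁹/4.71×10¹⁰)² = 9.898×10⁵ W/m².
For an isothermal sphere T⁴ = (1−a)S/(4σ) = 2.749×10¹² K⁴.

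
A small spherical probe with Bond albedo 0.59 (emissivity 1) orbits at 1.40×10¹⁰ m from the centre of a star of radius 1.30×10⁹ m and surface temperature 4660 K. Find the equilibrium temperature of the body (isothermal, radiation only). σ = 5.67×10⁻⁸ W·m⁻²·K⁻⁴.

T ≈ 803 K

The star's surface emits σT_*⁴; at distance d the flux is S = σT_*⁴(R_*/d)².
S = 5.67×10⁻⁸·(4660)⁴·(1.30×10⁹/1.40×10¹⁰)² = 2.305×10⁵ W/m².
For an isothermal sphere T⁴ = (1−a)S/(4σ) = 4.168×10¹¹ K⁴.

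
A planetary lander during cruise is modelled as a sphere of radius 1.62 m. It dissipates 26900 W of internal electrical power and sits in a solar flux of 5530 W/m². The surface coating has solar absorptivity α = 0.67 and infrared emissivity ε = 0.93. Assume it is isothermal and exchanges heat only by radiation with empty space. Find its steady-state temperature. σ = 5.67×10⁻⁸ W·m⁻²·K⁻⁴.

T ≈ 426 K

At steady state, absorbed solar power + internal power = radiated power.
Absorbed: α·S·A_cross = 0.67·5530·8.245 = 30550 W (cross-section πr²).
Total input = 30550 + 26900 = 57450 W.
Radiated: εσ·A_surf·T⁴ with A_surf = 4πr² = 32.98 m².
T⁴ = 57450/(0.93·5.67×10⁻⁸·32.98) = 3.303×10¹⁰ K⁴.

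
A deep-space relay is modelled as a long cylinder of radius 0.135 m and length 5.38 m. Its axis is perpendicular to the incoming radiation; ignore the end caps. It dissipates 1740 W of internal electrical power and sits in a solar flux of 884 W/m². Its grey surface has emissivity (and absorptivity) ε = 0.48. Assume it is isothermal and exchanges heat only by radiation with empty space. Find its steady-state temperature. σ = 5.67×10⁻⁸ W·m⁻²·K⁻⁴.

T ≈ 371 K

At steady state, absorbed solar power + internal power = radiated power.
Absorbed: α·S·A_cross = 0.48·884·1.453 = 616.4 W (cross-section 2rL).
Total input = 616.4 + 1740 = 2356 W.
Radiated: εσ·A_surf·T⁴ with A_surf = 2πrL = 4.563 m².
T⁴ = 2356/(0.48·5.67×10⁻⁸·4.563) = 1.897×10¹⁰ K⁴.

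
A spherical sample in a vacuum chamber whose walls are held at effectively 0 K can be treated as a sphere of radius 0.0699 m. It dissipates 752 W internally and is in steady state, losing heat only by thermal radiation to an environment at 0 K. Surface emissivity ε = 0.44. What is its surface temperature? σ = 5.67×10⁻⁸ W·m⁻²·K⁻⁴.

T ≈ 837 K

Steady state: internal power = radiated power, P = εσA T⁴.
Radiating area A = 4πr² = 0.06140 m².
T⁴ = P/(εσA) = 752/(0.44·5.67×10⁻⁸·0.06140) = 4.909×10¹¹ K⁴.
T = (4.909×10¹¹)^(1/4).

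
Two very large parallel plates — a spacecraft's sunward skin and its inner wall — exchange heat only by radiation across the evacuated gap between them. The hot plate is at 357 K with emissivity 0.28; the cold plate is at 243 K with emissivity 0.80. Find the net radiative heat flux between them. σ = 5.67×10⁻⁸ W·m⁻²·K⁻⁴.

For two infinite grey parallel plates, q = σ(T₁⁴ − T₂⁴)/(1/ε₁ + 1/ε₂ − 1).
T₁⁴ − T₂⁴ = 1.624×10¹⁰ − 3.487×10⁹ = 1.276×10¹⁰ K⁴.
1/ε₁ + 1/ε₂ − 1 = 3.571 + 1.250 − 1 = 3.821.
q = 5.67×10⁻⁸ × 1.276×10¹⁰ / 3.821.

q ≈ 189 W/m²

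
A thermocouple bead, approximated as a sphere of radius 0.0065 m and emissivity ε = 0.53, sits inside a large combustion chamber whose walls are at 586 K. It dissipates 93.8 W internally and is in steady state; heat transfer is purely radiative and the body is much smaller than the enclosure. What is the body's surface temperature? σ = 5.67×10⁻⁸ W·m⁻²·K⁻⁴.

T ≈ 1560 K

For a small grey body in a large enclosure, net radiated power = εσA(T⁴ − T_w⁴).
Steady state: P = εσA(T⁴ − T_w⁴) with A = 4πr² = 5.309×10⁻⁴ m².
T⁴ = P/(εσA) + T_w⁴ = 93.8/(0.53·5.67×10⁻⁸·5.309×10⁻⁴) + (586)⁴
    = 5.879×10¹² + 1.179×10¹¹ = 5.997×10¹² K⁴.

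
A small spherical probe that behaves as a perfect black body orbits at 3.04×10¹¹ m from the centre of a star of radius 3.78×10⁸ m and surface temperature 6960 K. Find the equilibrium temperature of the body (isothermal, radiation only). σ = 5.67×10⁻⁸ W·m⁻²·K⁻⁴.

T ≈ 174 K

The star's surface emits σT_*⁴; at distance d the flux is S = σT_*⁴(R_*/d)².
S = 5.67×10⁻⁸·(6960)⁴·(3.78×10⁸/3.04×10¹¹)² = 205.7 W/m².
For an isothermal sphere T⁴ = (1−a)S/(4σ) = 9.070×10⁸ K⁴.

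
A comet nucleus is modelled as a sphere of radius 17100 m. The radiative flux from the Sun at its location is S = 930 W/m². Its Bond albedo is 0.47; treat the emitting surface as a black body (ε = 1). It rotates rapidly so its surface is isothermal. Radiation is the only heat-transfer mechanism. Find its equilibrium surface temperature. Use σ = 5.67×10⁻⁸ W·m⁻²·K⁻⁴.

At equilibrium, absorbed power = emitted power.
Absorbing cross-section = πr² = 9.186×10⁸ m²; emitting surface = 4πr² = 3.675×10⁹ m² (ratio 4).
(1−a)S·A_cross = εσ·A_surf·T⁴  ⇒  T⁴ = (1−a)S/(4σ).
T⁴ = 0.530·930/(4·5.67×10⁻⁸) = 2.173×10⁹ K⁴.
T = (2.173×10⁹)^(1/4).

T ≈ 216 K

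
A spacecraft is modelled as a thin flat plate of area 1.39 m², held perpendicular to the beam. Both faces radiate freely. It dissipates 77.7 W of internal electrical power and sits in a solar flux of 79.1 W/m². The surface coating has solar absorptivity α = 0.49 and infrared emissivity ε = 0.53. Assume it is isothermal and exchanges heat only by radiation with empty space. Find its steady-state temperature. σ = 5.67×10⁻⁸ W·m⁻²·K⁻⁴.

At steady state, absorbed solar power + internal power = radiated power.
Absorbed: α·S·A_cross = 0.49·79.1·1.390 = 53.88 W (cross-section A).
Total input = 53.88 + 77.7 = 131.6 W.
Radiated: εσ·A_surf·T⁴ with A_surf = 2A = 2.780 m².
T⁴ = 131.6/(0.53·5.67×10⁻⁸·2.780) = 1.575×10⁹ K⁴.

T ≈ 199 K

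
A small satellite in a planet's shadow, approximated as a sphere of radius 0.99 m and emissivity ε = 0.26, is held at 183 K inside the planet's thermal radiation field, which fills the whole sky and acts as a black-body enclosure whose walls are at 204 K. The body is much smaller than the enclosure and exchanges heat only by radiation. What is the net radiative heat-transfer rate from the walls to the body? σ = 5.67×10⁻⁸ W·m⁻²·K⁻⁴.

P_net ≈ 111 W

For a small grey body in a large enclosure: P_net = εσA(T_body⁴ − T_wall⁴).
A = 4πr² = 12.32 m²; T_body⁴ − T_wall⁴ = 1.122×10⁹ − 1.732×10⁹ = -6.104×10⁸ K⁴.
|P_net| = 0.26·5.67×10⁻⁸·12.32·6.104×10⁸.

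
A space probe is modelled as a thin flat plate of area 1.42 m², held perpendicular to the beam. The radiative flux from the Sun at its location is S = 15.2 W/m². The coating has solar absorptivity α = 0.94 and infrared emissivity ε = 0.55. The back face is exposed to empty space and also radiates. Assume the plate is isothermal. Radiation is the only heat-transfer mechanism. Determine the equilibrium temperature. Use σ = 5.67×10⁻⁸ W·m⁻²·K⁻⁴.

At equilibrium, absorbed power = emitted power.
Absorbing cross-section = A = 1.420 m²; emitting surface = 2A = 2.840 m² (ratio 2).
αS·A_cross = εσ·A_surf·T⁴  ⇒  T⁴ = αS/(ε·2σ).
T⁴ = 0.940·15.2/(0.55·2·5.67×10⁻⁸) = 2.291×10⁸ K⁴.
T = (2.291×10⁸)^(1/4).

T ≈ 123 K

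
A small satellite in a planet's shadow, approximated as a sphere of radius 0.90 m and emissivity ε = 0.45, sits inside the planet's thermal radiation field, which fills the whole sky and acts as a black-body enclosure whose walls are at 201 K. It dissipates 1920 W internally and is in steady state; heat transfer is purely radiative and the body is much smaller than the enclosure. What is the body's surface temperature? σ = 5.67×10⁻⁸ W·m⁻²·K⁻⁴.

For a small grey body in a large enclosure, net radiated power = εσA(T⁴ − T_w⁴).
Steady state: P = εσA(T⁴ − T_w⁴) with A = 4πr² = 10.18 m².
T⁴ = P/(εσA) + T_w⁴ = 1920/(0.45·5.67×10⁻⁸·10.18) + (201)⁴
    = 7.393×10⁹ + 1.632×10⁹ = 9.025×10⁹ K⁴.

T ≈ 308 K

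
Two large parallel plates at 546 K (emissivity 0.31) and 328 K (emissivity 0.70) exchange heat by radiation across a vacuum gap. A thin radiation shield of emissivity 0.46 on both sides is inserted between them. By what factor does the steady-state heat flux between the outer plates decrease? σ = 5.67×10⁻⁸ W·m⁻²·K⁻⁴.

Without shield: q₀ = σΔ(T⁴)/(1/ε₁+1/ε₂−1) with denominator 3.654.
With shield the two gaps are in series; the resistances add: (1/ε₁+1/ε_s−1)+(1/ε_s+1/ε₂−1) = 4.400+2.602 = 7.002.
Heat-flux ratio q₀/q = 7.002/3.654.

factor ≈ 1.92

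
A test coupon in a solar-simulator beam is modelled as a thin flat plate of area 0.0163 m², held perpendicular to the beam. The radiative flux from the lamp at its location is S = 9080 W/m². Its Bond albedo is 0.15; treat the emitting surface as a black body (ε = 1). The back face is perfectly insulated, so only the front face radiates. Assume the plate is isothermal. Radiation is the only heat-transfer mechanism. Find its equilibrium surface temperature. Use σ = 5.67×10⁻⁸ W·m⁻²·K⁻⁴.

At equilibrium, absorbed power = emitted power.
Absorbing cross-section = A = 0.01630 m²; emitting surface = A = 0.01630 m² (ratio 1).
(1−a)S·A_cross = εσ·A_surf·T⁴  ⇒  T⁴ = (1−a)S/(1σ).
T⁴ = 0.850·9080/(1·5.67×10⁻⁸) = 1.361×10¹¹ K⁴.
T = (1.361×10¹¹)^(1/4).

T ≈ 607 K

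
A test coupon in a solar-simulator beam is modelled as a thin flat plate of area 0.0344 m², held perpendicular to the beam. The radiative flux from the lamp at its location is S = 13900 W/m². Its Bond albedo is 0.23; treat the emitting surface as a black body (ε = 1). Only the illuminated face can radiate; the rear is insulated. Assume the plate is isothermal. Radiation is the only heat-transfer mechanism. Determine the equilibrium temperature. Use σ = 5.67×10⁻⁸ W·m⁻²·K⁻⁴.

T ≈ 659 K

At equilibrium, absorbed power = emitted power.
Absorbing cross-section = A = 0.03440 m²; emitting surface = A = 0.03440 m² (ratio 1).
(1−a)S·A_cross = εσ·A_surf·T⁴  ⇒  T⁴ = (1−a)S/(1σ).
T⁴ = 0.770·13900/(1·5.67×10⁻⁸) = 1.888×10¹¹ K⁴.
T = (1.888×10¹¹)^(1/4).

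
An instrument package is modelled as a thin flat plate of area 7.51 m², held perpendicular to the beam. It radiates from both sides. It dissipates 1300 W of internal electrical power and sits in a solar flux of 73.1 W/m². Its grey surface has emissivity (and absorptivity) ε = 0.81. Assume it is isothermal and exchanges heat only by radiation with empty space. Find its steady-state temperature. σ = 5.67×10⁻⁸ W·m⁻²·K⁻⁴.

At steady state, absorbed solar power + internal power = radiated power.
Absorbed: α·S·A_cross = 0.81·73.1·7.510 = 444.7 W (cross-section A).
Total input = 444.7 + 1300 = 1745 W.
Radiated: εσ·A_surf·T⁴ with A_surf = 2A = 15.02 m².
T⁴ = 1745/(0.81·5.67×10⁻⁸·15.02) = 2.529×10⁹ K⁴.

T ≈ 224 K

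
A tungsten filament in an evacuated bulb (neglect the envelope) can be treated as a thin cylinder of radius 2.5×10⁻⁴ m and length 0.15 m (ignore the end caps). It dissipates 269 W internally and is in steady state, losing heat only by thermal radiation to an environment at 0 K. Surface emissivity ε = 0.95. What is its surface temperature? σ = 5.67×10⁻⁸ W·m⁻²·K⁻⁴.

T ≈ 2150 K

Steady state: internal power = radiated power, P = εσA T⁴.
Radiating area A = 2πrL = 2.356×10⁻⁴ m².
T⁴ = P/(εσA) = 269/(0.95·5.67×10⁻⁸·2.356×10⁻⁴) = 2.120×10¹³ K⁴.
T = (2.120×10¹³)^(1/4).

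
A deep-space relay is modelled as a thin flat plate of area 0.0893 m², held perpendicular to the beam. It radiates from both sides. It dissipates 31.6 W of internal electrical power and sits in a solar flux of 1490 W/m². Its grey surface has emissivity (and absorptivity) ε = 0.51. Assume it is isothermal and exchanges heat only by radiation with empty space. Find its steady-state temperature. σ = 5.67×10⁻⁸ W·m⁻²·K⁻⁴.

T ≈ 373 K

At steady state, absorbed solar power + internal power = radiated power.
Absorbed: α·S·A_cross = 0.51·1490·0.08930 = 67.86 W (cross-section A).
Total input = 67.86 + 31.6 = 99.46 W.
Radiated: εσ·A_surf·T⁴ with A_surf = 2A = 0.1786 m².
T⁴ = 99.46/(0.51·5.67×10⁻⁸·0.1786) = 1.926×10¹⁰ K⁴.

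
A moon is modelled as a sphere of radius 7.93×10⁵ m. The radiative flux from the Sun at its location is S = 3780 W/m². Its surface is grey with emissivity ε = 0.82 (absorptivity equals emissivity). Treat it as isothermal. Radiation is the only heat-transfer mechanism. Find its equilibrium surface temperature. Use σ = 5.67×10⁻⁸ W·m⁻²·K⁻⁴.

At equilibrium, absorbed power = emitted power.
Absorbing cross-section = πr² = 1.976×10¹² m²; emitting surface = 4πr² = 7.902×10¹² m² (ratio 4).
εS·A_cross = εσ·A_surf·T⁴  ⇒  T⁴ = S/(4σ)   (ε cancels).
T⁴ = 3780/(4·5.67×10⁻⁸) = 1.667×10¹⁰ K⁴.
T = (1.667×10¹⁰)^(1/4).

T ≈ 359 K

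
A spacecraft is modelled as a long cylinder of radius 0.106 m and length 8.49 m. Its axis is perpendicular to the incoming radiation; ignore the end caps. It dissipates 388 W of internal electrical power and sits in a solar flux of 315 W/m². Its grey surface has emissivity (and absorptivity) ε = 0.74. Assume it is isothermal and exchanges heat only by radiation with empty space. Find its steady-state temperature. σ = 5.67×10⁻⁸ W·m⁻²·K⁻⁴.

At steady state, absorbed solar power + internal power = radiated power.
Absorbed: α·S·A_cross = 0.74·315·1.800 = 419.6 W (cross-section 2rL).
Total input = 419.6 + 388 = 807.6 W.
Radiated: εσ·A_surf·T⁴ with A_surf = 2πrL = 5.654 m².
T⁴ = 807.6/(0.74·5.67×10⁻⁸·5.654) = 3.404×10⁹ K⁴.

T ≈ 242 K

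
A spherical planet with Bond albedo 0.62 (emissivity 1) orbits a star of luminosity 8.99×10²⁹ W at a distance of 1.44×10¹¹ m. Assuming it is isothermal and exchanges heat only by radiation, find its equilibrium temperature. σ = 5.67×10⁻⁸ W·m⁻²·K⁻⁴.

First find the stellar flux at distance d: S = L/(4πd²) = 8.99×10²⁹/(4π·(1.44×10¹¹)²) = 3.450×10⁶ W/m².
For an isothermal sphere, absorbed (1−a)S·πr² = emitted σ·4πr²·T⁴, so T⁴ = (1−a)S/(4σ).
T⁴ = 0.380·3.450×10⁶/(4·5.67×10⁻⁸) = 5.780×10¹² K⁴.

T ≈ 1550 K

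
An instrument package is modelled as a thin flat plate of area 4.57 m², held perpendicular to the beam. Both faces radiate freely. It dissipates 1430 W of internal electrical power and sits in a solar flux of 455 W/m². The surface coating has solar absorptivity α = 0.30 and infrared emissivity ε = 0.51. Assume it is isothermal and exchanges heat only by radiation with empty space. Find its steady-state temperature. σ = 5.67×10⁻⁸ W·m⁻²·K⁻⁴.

At steady state, absorbed solar power + internal power = radiated power.
Absorbed: α·S·A_cross = 0.30·455·4.570 = 623.8 W (cross-section A).
Total input = 623.8 + 1430 = 2054 W.
Radiated: εσ·A_surf·T⁴ with A_surf = 2A = 9.140 m².
T⁴ = 2054/(0.51·5.67×10⁻⁸·9.140) = 7.771×10⁹ K⁴.

T ≈ 297 K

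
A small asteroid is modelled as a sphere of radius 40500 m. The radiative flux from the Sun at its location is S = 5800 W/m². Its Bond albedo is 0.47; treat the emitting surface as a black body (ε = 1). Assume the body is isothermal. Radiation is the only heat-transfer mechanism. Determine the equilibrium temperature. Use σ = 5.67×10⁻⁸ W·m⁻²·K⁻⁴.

T ≈ 341 K

At equilibrium, absorbed power = emitted power.
Absorbing cross-section = πr² = 5.153×10⁹ m²; emitting surface = 4πr² = 2.061×10¹⁰ m² (ratio 4).
(1−a)S·A_cross = εσ·A_surf·T⁴  ⇒  T⁴ = (1−a)S/(4σ).
T⁴ = 0.530·5800/(4·5.67×10⁻⁸) = 1.355×10¹⁰ K⁴.
T = (1.355×10¹⁰)^(1/4).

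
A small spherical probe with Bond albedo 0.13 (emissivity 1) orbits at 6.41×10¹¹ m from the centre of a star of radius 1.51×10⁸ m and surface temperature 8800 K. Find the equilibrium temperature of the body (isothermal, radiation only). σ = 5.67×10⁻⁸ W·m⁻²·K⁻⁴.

The star's surface emits σT_*⁴; at distance d the flux is S = σT_*⁴(R_*/d)².
S = 5.67×10⁻⁸·(8800)⁴·(1.51×10⁸/6.41×10¹¹)² = 18.87 W/m².
For an isothermal sphere T⁴ = (1−a)S/(4σ) = 7.238×10⁷ K⁴.

T ≈ 92.2 K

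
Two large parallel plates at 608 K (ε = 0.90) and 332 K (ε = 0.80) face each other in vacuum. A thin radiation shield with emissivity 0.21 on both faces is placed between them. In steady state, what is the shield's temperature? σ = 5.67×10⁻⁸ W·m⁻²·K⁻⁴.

T_s ≈ 524 K

In steady state the net flux on the hot side equals that on the cold side.
σ(T₁⁴−T_s⁴)/D₁ = σ(T_s⁴−T₂⁴)/D₂, with D₁ = 1/ε₁+1/ε_s−1 = 4.873, D₂ = 1/ε_s+1/ε₂−1 = 5.012.
Solve for T_s⁴: T_s⁴ = (D₂·T₁⁴ + D₁·T₂⁴)/(D₁+D₂) = 7.528×10¹⁰ K⁴.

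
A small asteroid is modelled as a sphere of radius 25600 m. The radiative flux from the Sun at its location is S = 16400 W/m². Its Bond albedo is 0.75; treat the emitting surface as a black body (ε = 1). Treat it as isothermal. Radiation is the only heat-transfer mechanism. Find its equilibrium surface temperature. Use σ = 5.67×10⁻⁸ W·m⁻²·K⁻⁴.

T ≈ 367 K

At equilibrium, absorbed power = emitted power.
Absorbing cross-section = πr² = 2.059×10⁹ m²; emitting surface = 4πr² = 8.235×10⁹ m² (ratio 4).
(1−a)S·A_cross = εσ·A_surf·T⁴  ⇒  T⁴ = (1−a)S/(4σ).
T⁴ = 0.250·16400/(4·5.67×10⁻⁸) = 1.808×10¹⁰ K⁴.
T = (1.808×10¹⁰)^(1/4).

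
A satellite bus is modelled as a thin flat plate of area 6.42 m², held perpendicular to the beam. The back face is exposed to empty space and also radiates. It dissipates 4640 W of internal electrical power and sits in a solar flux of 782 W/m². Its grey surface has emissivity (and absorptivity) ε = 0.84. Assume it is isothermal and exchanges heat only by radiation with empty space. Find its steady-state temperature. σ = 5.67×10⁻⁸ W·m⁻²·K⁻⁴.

At steady state, absorbed solar power + internal power = radiated power.
Absorbed: α·S·A_cross = 0.84·782·6.420 = 4217 W (cross-section A).
Total input = 4217 + 4640 = 8857 W.
Radiated: εσ·A_surf·T⁴ with A_surf = 2A = 12.84 m².
T⁴ = 8857/(0.84·5.67×10⁻⁸·12.84) = 1.448×10¹⁰ K⁴.

T ≈ 347 K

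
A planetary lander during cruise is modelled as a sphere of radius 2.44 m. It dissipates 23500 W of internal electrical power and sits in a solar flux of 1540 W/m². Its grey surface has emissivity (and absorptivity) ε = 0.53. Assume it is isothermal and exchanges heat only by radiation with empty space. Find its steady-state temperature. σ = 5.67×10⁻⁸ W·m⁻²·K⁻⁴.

At steady state, absorbed solar power + internal power = radiated power.
Absorbed: α·S·A_cross = 0.53·1540·18.70 = 15270 W (cross-section πr²).
Total input = 15270 + 23500 = 38770 W.
Radiated: εσ·A_surf·T⁴ with A_surf = 4πr² = 74.82 m².
T⁴ = 38770/(0.53·5.67×10⁻⁸·74.82) = 1.724×10¹⁰ K⁴.

T ≈ 362 K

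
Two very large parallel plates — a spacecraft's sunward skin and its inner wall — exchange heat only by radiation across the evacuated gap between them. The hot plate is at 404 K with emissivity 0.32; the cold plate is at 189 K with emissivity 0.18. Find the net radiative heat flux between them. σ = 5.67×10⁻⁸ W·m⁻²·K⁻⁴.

For two infinite grey parallel plates, q = σ(T₁⁴ − T₂⁴)/(1/ε₁ + 1/ε₂ − 1).
T₁⁴ − T₂⁴ = 2.664×10¹⁰ − 1.276×10⁹ = 2.536×10¹⁰ K⁴.
1/ε₁ + 1/ε₂ − 1 = 3.125 + 5.556 − 1 = 7.681.
q = 5.67×10⁻⁸ × 2.536×10¹⁰ / 7.681.

q ≈ 187 W/m²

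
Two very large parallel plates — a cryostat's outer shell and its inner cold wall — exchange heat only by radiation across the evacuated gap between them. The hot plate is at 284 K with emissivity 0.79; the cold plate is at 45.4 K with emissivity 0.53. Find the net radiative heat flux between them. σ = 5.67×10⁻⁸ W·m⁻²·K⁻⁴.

For two infinite grey parallel plates, q = σ(T₁⁴ − T₂⁴)/(1/ε₁ + 1/ε₂ − 1).
T₁⁴ − T₂⁴ = 6.505×10⁹ − 4.248×10⁶ = 6.501×10⁹ K⁴.
1/ε₁ + 1/ε₂ − 1 = 1.266 + 1.887 − 1 = 2.153.
q = 5.67×10⁻⁸ × 6.501×10⁹ / 2.153.

q ≈ 171 W/m²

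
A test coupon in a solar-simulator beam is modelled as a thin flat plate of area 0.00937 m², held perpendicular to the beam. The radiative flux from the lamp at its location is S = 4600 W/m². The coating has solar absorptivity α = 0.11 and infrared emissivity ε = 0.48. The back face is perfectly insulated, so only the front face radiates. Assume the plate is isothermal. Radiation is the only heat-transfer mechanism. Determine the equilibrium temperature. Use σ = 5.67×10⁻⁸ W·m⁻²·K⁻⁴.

At equilibrium, absorbed power = emitted power.
Absorbing cross-section = A = 0.009370 m²; emitting surface = A = 0.009370 m² (ratio 1).
αS·A_cross = εσ·A_surf·T⁴  ⇒  T⁴ = αS/(ε·1σ).
T⁴ = 0.110·4600/(0.48·1·5.67×10⁻⁸) = 1.859×10¹⁰ K⁴.
T = (1.859×10¹⁰)^(1/4).

T ≈ 369 K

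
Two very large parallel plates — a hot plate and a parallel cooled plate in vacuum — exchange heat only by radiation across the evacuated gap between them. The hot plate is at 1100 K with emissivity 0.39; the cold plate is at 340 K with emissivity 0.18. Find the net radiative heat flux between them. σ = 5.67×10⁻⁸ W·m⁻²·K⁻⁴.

For two infinite grey parallel plates, q = σ(T₁⁴ − T₂⁴)/(1/ε₁ + 1/ε₂ − 1).
T₁⁴ − T₂⁴ = 1.464×10¹² − 1.336×10¹⁰ = 1.451×10¹² K⁴.
1/ε₁ + 1/ε₂ − 1 = 2.564 + 5.556 − 1 = 7.120.
q = 5.67×10⁻⁸ × 1.451×10¹² / 7.120.

q ≈ 11600 W/m²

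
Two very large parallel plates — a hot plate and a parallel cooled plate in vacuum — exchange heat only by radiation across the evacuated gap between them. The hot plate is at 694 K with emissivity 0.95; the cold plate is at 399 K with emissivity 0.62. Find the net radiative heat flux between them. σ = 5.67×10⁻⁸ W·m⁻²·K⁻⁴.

For two infinite grey parallel plates, q = σ(T₁⁴ − T₂⁴)/(1/ε₁ + 1/ε₂ − 1).
T₁⁴ − T₂⁴ = 2.320×10¹¹ − 2.534×10¹⁰ = 2.066×10¹¹ K⁴.
1/ε₁ + 1/ε₂ − 1 = 1.053 + 1.613 − 1 = 1.666.
q = 5.67×10⁻⁸ × 2.066×10¹¹ / 1.666.

q ≈ 7030 W/m²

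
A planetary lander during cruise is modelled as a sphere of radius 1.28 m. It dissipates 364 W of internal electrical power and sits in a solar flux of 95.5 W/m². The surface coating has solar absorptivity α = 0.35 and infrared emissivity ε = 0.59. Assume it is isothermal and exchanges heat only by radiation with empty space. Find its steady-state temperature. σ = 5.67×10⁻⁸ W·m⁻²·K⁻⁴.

T ≈ 167 K

At steady state, absorbed solar power + internal power = radiated power.
Absorbed: α·S·A_cross = 0.35·95.5·5.147 = 172.0 W (cross-section πr²).
Total input = 172.0 + 364 = 536.0 W.
Radiated: εσ·A_surf·T⁴ with A_surf = 4πr² = 20.59 m².
T⁴ = 536.0/(0.59·5.67×10⁻⁸·20.59) = 7.783×10⁸ K⁴.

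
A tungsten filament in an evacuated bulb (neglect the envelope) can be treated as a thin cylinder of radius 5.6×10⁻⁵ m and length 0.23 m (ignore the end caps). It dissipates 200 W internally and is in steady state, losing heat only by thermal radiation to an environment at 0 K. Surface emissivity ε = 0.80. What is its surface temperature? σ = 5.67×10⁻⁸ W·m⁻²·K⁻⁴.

T ≈ 2720 K

Steady state: internal power = radiated power, P = εσA T⁴.
Radiating area A = 2πrL = 8.093×10⁻⁵ m².
T⁴ = P/(εσA) = 200/(0.80·5.67×10⁻⁸·8.093×10⁻⁵) = 5.448×10¹³ K⁴.
T = (5.448×10¹³)^(1/4).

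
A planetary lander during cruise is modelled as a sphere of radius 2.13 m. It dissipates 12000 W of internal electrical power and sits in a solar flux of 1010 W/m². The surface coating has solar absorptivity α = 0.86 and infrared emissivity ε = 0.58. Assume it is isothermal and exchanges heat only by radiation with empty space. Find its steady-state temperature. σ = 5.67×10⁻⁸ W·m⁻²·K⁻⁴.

At steady state, absorbed solar power + internal power = radiated power.
Absorbed: α·S·A_cross = 0.86·1010·14.25 = 12380 W (cross-section πr²).
Total input = 12380 + 12000 = 24380 W.
Radiated: εσ·A_surf·T⁴ with A_surf = 4πr² = 57.01 m².
T⁴ = 24380/(0.58·5.67×10⁻⁸·57.01) = 1.300×10¹⁰ K⁴.

T ≈ 338 K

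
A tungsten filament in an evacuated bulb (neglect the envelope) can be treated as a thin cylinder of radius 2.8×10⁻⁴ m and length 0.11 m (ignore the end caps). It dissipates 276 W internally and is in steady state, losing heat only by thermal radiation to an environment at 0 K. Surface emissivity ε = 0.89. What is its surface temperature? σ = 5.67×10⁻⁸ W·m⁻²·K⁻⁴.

T ≈ 2310 K

Steady state: internal power = radiated power, P = εσA T⁴.
Radiating area A = 2πrL = 1.935×10⁻⁴ m².
T⁴ = P/(εσA) = 276/(0.89·5.67×10⁻⁸·1.935×10⁻⁴) = 2.826×10¹³ K⁴.
T = (2.826×10¹³)^(1/4).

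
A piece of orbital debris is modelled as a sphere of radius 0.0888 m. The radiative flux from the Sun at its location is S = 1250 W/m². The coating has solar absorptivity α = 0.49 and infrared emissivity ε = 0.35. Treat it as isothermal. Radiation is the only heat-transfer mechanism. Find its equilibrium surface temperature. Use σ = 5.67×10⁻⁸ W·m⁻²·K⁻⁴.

T ≈ 296 K

At equilibrium, absorbed power = emitted power.
Absorbing cross-section = πr² = 0.02477 m²; emitting surface = 4πr² = 0.09909 m² (ratio 4).
αS·A_cross = εσ·A_surf·T⁴  ⇒  T⁴ = αS/(ε·4σ).
T⁴ = 0.490·1250/(0.35·4·5.67×10⁻⁸) = 7.716×10⁹ K⁴.
T = (7.716×10⁹)^(1/4).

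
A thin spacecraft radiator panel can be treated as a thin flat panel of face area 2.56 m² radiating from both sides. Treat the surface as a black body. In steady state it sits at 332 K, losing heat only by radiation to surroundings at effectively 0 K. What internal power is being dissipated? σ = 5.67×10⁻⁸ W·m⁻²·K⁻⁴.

P ≈ 3530 W

Steady state: P = εσA T⁴.
A = 2·2.56 = 5.120 m²; T⁴ = (332)⁴ = 1.215×10¹⁰ K⁴.
P = 1.0 × 5.67×10⁻⁸ × 5.120 × 1.215×10¹⁰.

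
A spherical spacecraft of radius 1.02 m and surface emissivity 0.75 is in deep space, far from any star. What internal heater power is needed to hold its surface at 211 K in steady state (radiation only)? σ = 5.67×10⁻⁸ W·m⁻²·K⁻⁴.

P ≈ 1100 W

P = εσ·4πr²·T⁴.
4πr² = 13.07 m²; T⁴ = 1.982×10⁹ K⁴.
P = 0.75·5.67×10⁻⁸·13.07·1.982×10⁹.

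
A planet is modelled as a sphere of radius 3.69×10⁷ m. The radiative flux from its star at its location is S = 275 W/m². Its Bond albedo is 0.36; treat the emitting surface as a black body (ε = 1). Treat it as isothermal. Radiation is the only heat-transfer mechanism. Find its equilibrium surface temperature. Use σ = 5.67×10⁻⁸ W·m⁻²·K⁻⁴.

At equilibrium, absorbed power = emitted power.
Absorbing cross-section = πr² = 4.278×10¹⁵ m²; emitting surface = 4πr² = 1.711×10¹⁶ m² (ratio 4).
(1−a)S·A_cross = εσ·A_surf·T⁴  ⇒  T⁴ = (1−a)S/(4σ).
T⁴ = 0.640·275/(4·5.67×10⁻⁸) = 7.760×10⁸ K⁴.
T = (7.760×10⁸)^(1/4).

T ≈ 167 K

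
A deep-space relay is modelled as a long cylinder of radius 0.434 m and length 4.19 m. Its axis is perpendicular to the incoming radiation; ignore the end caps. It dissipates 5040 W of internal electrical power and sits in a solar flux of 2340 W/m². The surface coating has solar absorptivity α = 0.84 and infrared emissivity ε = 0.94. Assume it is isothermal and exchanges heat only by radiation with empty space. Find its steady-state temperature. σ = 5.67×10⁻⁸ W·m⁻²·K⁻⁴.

At steady state, absorbed solar power + internal power = radiated power.
Absorbed: α·S·A_cross = 0.84·2340·3.637 = 7149 W (cross-section 2rL).
Total input = 7149 + 5040 = 12190 W.
Radiated: εσ·A_surf·T⁴ with A_surf = 2πrL = 11.43 m².
T⁴ = 12190/(0.94·5.67×10⁻⁸·11.43) = 2.002×10¹⁰ K⁴.

T ≈ 376 K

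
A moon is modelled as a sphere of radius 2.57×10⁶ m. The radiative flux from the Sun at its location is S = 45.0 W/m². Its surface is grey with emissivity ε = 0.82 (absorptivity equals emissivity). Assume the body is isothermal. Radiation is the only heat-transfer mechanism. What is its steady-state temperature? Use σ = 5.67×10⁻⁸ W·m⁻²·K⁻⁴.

T ≈ 119 K

At equilibrium, absorbed power = emitted power.
Absorbing cross-section = πr² = 2.075×10¹³ m²; emitting surface = 4πr² = 8.300×10¹³ m² (ratio 4).
εS·A_cross = εσ·A_surf·T⁴  ⇒  T⁴ = S/(4σ)   (ε cancels).
T⁴ = 45.0/(4·5.67×10⁻⁸) = 1.984×10⁸ K⁴.
T = (1.984×10⁸)^(1/4).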